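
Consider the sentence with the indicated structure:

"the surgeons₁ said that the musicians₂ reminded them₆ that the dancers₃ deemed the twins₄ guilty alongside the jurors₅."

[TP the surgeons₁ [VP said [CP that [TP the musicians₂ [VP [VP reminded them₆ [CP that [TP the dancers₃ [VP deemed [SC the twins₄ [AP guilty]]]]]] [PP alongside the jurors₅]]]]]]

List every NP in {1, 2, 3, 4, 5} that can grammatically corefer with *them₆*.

*them* is a pronoun, so Principle B applies: it must be free in its binding domain.
Binding domain of *them₆*: the embedded TP, whose subject is the musicians₂.
*the surgeons₁* c-commands the pronoun but from outside its binding domain, and is not c-commanded by it → coindexation permitted.
*the musicians₂* c-commands the pronoun within its binding domain → coindexation would violate Principle B.
*the dancers₃*: the pronoun c-commands this R-expression → coindexation would violate Principle C on *the dancers₃*.
*the twins₄*: the pronoun c-commands this R-expression → coindexation would violate Principle C on *the twins₄*.
*the jurors₅* and the pronoun do not c-command one another → neither Principle B nor Principle C is at stake; coindexation permitted.

{1, 5}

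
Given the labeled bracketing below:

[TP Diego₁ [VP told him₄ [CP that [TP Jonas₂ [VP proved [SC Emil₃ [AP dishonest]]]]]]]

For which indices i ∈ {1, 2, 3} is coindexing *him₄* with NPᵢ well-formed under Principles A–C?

none

*him* is a pronoun, so Principle B applies: it must be free in its binding domain.
Binding domain of *him₄*: the matrix TP, whose subject is Diego₁.
*Diego₁* c-commands the pronoun within its binding domain → coindexation would violate Principle B.
*Jonas₂*: the pronoun c-commands this R-expression → coindexation would violate Principle C on *Jonas₂*.
*Emil₃*: the pronoun c-commands this R-expression → coindexation would violate Principle C on *Emil₃*.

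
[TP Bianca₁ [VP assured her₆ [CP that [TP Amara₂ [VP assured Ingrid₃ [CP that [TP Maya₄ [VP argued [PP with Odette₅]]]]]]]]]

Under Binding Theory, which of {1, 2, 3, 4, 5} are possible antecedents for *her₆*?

*her* is a pronoun, so Principle B applies: it must be free in its binding domain.
Binding domain of *her₆*: the matrix TP, whose subject is Bianca₁.
*Bianca₁* c-commands the pronoun within its binding domain → coindexation would violate Principle B.
*Amara₂*: the pronoun c-commands this R-expression → coindexation would violate Principle C on *Amara₂*.
*Ingrid₃*: the pronoun c-commands this R-expression → coindexation would violate Principle C on *Ingrid₃*.
*Maya₄*: the pronoun c-commands this R-expression → coindexation would violate Principle C on *Maya₄*.
*Odette₅*: the pronoun c-commands this R-expression → coindexation would violate Principle C on *Odette₅*.

none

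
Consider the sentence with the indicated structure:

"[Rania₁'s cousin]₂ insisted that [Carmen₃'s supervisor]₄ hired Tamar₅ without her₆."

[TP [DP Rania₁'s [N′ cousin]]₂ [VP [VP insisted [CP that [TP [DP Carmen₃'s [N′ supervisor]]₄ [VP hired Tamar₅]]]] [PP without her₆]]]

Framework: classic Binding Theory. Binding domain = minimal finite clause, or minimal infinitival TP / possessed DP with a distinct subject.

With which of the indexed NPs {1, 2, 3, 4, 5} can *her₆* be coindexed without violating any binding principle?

{1, 3, 4, 5}

*her* is a pronoun, so Principle B applies: it must be free in its binding domain.
Binding domain of *her₆*: the matrix TP, whose subject is [Rania₁'s cousin]₂.
*Rania₁* and the pronoun do not c-command one another → neither Principle B nor Principle C is at stake; coindexation permitted.
*[Rania₁'s cousin]₂* c-commands the pronoun within its binding domain → coindexation would violate Principle B.
*Carmen₃* and the pronoun do not c-command one another → neither Principle B nor Principle C is at stake; coindexation permitted.
*[Carmen₃'s supervisor]₄* and the pronoun do not c-command one another → neither Principle B nor Principle C is at stake; coindexation permitted.
*Tamar₅* and the pronoun do not c-command one another → neither Principle B nor Principle C is at stake; coindexation permitted.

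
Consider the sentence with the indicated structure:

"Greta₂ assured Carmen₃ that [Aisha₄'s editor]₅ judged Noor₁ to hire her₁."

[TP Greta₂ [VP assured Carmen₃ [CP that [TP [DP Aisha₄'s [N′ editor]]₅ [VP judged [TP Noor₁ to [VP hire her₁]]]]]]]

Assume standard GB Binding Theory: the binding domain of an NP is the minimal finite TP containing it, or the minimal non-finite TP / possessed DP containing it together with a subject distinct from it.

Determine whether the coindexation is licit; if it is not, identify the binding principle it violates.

Principle B

The two coindexed NPs are *Noor₁* and *her₁*.
*her₁* is a pronoun. Its binding domain is the embedded TP, whose subject is Noor₁.
*Noor₁* c-commands it within that domain and carries the same index.
The pronoun is locally bound → Principle B violation.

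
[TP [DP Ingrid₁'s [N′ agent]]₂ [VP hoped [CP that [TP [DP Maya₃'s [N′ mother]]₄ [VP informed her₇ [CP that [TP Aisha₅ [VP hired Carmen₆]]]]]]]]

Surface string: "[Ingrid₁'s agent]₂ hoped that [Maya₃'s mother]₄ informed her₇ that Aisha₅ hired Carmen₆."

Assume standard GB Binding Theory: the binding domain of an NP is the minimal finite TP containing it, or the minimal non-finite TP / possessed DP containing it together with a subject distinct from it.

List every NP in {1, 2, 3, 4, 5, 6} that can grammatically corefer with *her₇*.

{1, 2, 3}

*her* is a pronoun, so Principle B applies: it must be free in its binding domain.
Binding domain of *her₇*: the embedded TP, whose subject is [Maya₃'s mother]₄.
*Ingrid₁* and the pronoun do not c-command one another → neither Principle B nor Principle C is at stake; coindexation permitted.
*[Ingrid₁'s agent]₂* c-commands the pronoun but from outside its binding domain, and is not c-commanded by it → coindexation permitted.
*Maya₃* and the pronoun do not c-command one another → neither Principle B nor Principle C is at stake; coindexation permitted.
*[Maya₃'s mother]₄* c-commands the pronoun within its binding domain → coindexation would violate Principle B.
*Aisha₅*: the pronoun c-commands this R-expression → coindexation would violate Principle C on *Aisha₅*.
*Carmen₆*: the pronoun c-commands this R-expression → coindexation would violate Principle C on *Carmen₆*.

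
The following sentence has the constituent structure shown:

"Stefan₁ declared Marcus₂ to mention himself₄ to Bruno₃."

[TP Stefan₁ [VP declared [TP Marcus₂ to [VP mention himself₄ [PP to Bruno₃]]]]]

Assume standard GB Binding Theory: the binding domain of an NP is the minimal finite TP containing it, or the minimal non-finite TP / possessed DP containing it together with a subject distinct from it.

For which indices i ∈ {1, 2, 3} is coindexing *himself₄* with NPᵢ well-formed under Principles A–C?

*himself* is an anaphor, so Principle A applies: it must be bound in its binding domain.
Binding domain of *himself₄*: the embedded TP, whose subject is Marcus₂.
*Stefan₁* c-commands the anaphor but is outside its binding domain → cannot satisfy Principle A.
*Marcus₂* c-commands the anaphor within its binding domain → licit binder.
*Bruno₃* does not c-command the anaphor → cannot bind it.

{2}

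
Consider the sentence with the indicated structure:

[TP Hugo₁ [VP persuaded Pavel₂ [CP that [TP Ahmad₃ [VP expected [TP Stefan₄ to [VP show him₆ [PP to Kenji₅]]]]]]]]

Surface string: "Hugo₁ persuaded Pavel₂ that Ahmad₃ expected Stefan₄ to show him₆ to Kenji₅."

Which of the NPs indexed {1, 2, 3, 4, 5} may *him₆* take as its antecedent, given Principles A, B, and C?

{1, 2, 3}

*him* is a pronoun, so Principle B applies: it must be free in its binding domain.
Binding domain of *him₆*: the embedded TP, whose subject is Stefan₄.
*Hugo₁* c-commands the pronoun but from outside its binding domain, and is not c-commanded by it → coindexation permitted.
*Pavel₂* c-commands the pronoun but from outside its binding domain, and is not c-commanded by it → coindexation permitted.
*Ahmad₃* c-commands the pronoun but from outside its binding domain, and is not c-commanded by it → coindexation permitted.
*Stefan₄* c-commands the pronoun within its binding domain → coindexation would violate Principle B.
*Kenji₅*: the pronoun c-commands this R-expression → coindexation would violate Principle C on *Kenji₅*.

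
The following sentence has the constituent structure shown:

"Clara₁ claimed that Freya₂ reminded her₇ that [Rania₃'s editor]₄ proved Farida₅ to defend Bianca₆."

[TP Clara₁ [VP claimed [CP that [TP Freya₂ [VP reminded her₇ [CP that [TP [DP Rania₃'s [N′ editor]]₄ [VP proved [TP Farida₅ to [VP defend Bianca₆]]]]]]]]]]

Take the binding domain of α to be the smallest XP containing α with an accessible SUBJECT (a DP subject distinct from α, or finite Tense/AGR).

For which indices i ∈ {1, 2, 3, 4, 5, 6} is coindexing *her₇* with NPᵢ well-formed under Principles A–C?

{1}

*her* is a pronoun, so Principle B applies: it must be free in its binding domain.
Binding domain of *her₇*: the embedded TP, whose subject is Freya₂.
*Clara₁* c-commands the pronoun but from outside its binding domain, and is not c-commanded by it → coindexation permitted.
*Freya₂* c-commands the pronoun within its binding domain → coindexation would violate Principle B.
*Rania₃*: the pronoun c-commands this R-expression → coindexation would violate Principle C on *Rania₃*.
*[Rania₃'s editor]₄*: the pronoun c-commands this R-expression → coindexation would violate Principle C on *[Rania₃'s editor]₄*.
*Farida₅*: the pronoun c-commands this R-expression → coindexation would violate Principle C on *Farida₅*.
*Bianca₆*: the pronoun c-commands this R-expression → coindexation would violate Principle C on *Bianca₆*.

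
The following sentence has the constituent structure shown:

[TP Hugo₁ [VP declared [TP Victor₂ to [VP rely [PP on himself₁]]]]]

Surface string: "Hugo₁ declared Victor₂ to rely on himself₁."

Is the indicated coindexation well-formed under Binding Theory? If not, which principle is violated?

Principle A

The two coindexed NPs are *Hugo₁* and *himself₁*.
*himself₁* is an anaphor. Principle A requires it to be bound within its binding domain — the embedded TP, whose subject is Victor₂.
Within that domain it is c-commanded by *Victor₂*, which does not share its index.
*Hugo₁* does c-command the anaphor, but from outside its binding domain.
The anaphor is unbound in its domain → Principle A violation.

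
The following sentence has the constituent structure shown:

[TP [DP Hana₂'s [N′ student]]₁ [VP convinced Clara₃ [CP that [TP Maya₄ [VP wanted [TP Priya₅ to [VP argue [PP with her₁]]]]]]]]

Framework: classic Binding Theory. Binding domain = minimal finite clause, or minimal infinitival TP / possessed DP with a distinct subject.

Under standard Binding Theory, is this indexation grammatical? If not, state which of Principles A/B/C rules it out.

grammatical

The two coindexed NPs are *[Hana₂'s student]₁* and *her₁*.
*her₁* is a pronoun; its binding domain is the embedded TP, whose subject is Priya₅. Within that domain it is c-commanded only by *Priya₅*, which carries a different index — the pronoun is free locally, so Principle B holds.
*[Hana₂'s student]₁* is an R-expression; *her₁* does not c-command it, and no other NP shares its index, so Principle C is satisfied.
All principles are respected.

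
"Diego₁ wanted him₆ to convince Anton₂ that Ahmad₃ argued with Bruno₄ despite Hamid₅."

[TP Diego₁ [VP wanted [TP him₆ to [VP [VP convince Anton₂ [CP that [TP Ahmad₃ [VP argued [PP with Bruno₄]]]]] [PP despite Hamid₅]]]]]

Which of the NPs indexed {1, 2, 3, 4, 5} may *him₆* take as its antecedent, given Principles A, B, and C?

none

*him* is a pronoun, so Principle B applies: it must be free in its binding domain.
Binding domain of *him₆*: the matrix TP, whose subject is Diego₁.
*Diego₁* c-commands the pronoun within its binding domain → coindexation would violate Principle B.
*Anton₂*: the pronoun c-commands this R-expression → coindexation would violate Principle C on *Anton₂*.
*Ahmad₃*: the pronoun c-commands this R-expression → coindexation would violate Principle C on *Ahmad₃*.
*Bruno₄*: the pronoun c-commands this R-expression → coindexation would violate Principle C on *Bruno₄*.
*Hamid₅*: the pronoun c-commands this R-expression → coindexation would violate Principle C on *Hamid₅*.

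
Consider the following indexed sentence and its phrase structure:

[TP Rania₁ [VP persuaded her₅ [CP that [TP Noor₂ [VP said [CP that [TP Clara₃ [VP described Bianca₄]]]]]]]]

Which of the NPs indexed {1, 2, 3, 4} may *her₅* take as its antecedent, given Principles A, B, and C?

none

*her* is a pronoun, so Principle B applies: it must be free in its binding domain.
Binding domain of *her₅*: the matrix TP, whose subject is Rania₁.
*Rania₁* c-commands the pronoun within its binding domain → coindexation would violate Principle B.
*Noor₂*: the pronoun c-commands this R-expression → coindexation would violate Principle C on *Noor₂*.
*Clara₃*: the pronoun c-commands this R-expression → coindexation would violate Principle C on *Clara₃*.
*Bianca₄*: the pronoun c-commands this R-expression → coindexation would violate Principle C on *Bianca₄*.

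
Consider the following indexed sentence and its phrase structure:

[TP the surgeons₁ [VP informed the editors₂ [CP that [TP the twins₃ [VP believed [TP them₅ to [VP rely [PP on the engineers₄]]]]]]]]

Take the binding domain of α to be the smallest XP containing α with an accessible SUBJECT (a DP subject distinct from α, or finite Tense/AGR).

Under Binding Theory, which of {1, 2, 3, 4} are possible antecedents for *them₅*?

{1, 2}

*them* is a pronoun, so Principle B applies: it must be free in its binding domain.
Binding domain of *them₅*: the embedded TP, whose subject is the twins₃.
*the surgeons₁* c-commands the pronoun but from outside its binding domain, and is not c-commanded by it → coindexation permitted.
*the editors₂* c-commands the pronoun but from outside its binding domain, and is not c-commanded by it → coindexation permitted.
*the twins₃* c-commands the pronoun within its binding domain → coindexation would violate Principle B.
*the engineers₄*: the pronoun c-commands this R-expression → coindexation would violate Principle C on *the engineers₄*.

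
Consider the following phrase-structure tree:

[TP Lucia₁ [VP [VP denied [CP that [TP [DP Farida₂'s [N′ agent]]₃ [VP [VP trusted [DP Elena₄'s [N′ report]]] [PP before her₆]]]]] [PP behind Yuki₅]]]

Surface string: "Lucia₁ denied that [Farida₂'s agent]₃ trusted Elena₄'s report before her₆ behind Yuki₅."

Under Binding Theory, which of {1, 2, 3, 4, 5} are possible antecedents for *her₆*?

{1, 2, 4, 5}

*her* is a pronoun, so Principle B applies: it must be free in its binding domain.
Binding domain of *her₆*: the embedded TP, whose subject is [Farida₂'s agent]₃.
*Lucia₁* c-commands the pronoun but from outside its binding domain, and is not c-commanded by it → coindexation permitted.
*Farida₂* and the pronoun do not c-command one another → neither Principle B nor Principle C is at stake; coindexation permitted.
*[Farida₂'s agent]₃* c-commands the pronoun within its binding domain → coindexation would violate Principle B.
*Elena₄* and the pronoun do not c-command one another → neither Principle B nor Principle C is at stake; coindexation permitted.
*Yuki₅* and the pronoun do not c-command one another → neither Principle B nor Principle C is at stake; coindexation permitted.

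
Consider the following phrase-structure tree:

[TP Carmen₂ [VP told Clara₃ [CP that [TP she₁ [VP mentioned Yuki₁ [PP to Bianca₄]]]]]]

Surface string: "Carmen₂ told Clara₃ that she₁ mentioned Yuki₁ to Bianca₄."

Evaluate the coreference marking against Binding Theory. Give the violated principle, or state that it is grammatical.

Principle C

The two coindexed NPs are *she₁* and *Yuki₁*.
*Yuki₁* is an R-expression. Principle C requires it to be free everywhere.
*she₁* c-commands it and carries the same index.
The R-expression is bound → Principle C violation.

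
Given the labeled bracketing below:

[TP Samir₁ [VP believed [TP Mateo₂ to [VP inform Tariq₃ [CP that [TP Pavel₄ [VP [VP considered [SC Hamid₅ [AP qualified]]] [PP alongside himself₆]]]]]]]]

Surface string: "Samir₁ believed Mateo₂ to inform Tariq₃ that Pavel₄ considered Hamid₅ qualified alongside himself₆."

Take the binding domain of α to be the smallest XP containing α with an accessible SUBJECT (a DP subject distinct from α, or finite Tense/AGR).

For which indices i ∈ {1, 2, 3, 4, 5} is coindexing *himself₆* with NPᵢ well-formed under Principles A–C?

*himself* is an anaphor, so Principle A applies: it must be bound in its binding domain.
Binding domain of *himself₆*: the embedded TP, whose subject is Pavel₄.
*Samir₁* c-commands the anaphor but is outside its binding domain → cannot satisfy Principle A.
*Mateo₂* c-commands the anaphor but is outside its binding domain → cannot satisfy Principle A.
*Tariq₃* c-commands the anaphor but is outside its binding domain → cannot satisfy Principle A.
*Pavel₄* c-commands the anaphor within its binding domain → licit binder.
*Hamid₅* does not c-command the anaphor → cannot bind it.

{4}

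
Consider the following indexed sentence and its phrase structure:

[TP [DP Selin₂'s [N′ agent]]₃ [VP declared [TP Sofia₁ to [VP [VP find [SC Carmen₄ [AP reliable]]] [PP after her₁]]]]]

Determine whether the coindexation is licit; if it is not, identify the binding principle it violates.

Principle B

The two coindexed NPs are *Sofia₁* and *her₁*.
*her₁* is a pronoun. Its binding domain is the embedded TP, whose subject is Sofia₁.
*Sofia₁* c-commands it within that domain and carries the same index.
The pronoun is locally bound → Principle B violation.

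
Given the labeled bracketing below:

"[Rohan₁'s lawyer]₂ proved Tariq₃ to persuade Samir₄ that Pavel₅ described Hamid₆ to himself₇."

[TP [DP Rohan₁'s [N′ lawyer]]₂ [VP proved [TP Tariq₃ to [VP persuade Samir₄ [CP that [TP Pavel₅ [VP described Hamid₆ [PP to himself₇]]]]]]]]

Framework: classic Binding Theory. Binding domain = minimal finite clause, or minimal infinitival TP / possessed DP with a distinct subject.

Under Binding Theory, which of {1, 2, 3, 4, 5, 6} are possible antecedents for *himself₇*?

*himself* is an anaphor, so Principle A applies: it must be bound in its binding domain.
Binding domain of *himself₇*: the embedded TP, whose subject is Pavel₅.
*Rohan₁* does not c-command the anaphor → cannot bind it.
*[Rohan₁'s lawyer]₂* c-commands the anaphor but is outside its binding domain → cannot satisfy Principle A.
*Tariq₃* c-commands the anaphor but is outside its binding domain → cannot satisfy Principle A.
*Samir₄* c-commands the anaphor but is outside its binding domain → cannot satisfy Principle A.
*Pavel₅* c-commands the anaphor within its binding domain → licit binder.
*Hamid₆* c-commands the anaphor within its binding domain → licit binder.

{5, 6}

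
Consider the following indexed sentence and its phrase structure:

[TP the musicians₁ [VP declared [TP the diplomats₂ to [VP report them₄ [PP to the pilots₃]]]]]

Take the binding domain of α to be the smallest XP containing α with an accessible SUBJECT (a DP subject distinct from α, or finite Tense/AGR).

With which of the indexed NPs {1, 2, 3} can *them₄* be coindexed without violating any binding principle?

{1}

*them* is a pronoun, so Principle B applies: it must be free in its binding domain.
Binding domain of *them₄*: the embedded TP, whose subject is the diplomats₂.
*the musicians₁* c-commands the pronoun but from outside its binding domain, and is not c-commanded by it → coindexation permitted.
*the diplomats₂* c-commands the pronoun within its binding domain → coindexation would violate Principle B.
*the pilots₃*: the pronoun c-commands this R-expression → coindexation would violate Principle C on *the pilots₃*.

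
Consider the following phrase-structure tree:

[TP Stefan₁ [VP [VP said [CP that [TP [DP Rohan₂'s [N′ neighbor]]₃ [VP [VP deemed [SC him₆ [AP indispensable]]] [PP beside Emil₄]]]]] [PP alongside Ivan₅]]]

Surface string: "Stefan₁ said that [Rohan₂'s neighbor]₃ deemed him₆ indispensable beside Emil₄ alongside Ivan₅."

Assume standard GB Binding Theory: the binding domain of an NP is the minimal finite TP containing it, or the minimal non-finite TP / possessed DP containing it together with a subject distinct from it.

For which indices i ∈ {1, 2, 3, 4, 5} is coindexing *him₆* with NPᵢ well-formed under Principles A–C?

{1, 2, 4, 5}

*him* is a pronoun, so Principle B applies: it must be free in its binding domain.
Binding domain of *him₆*: the embedded TP, whose subject is [Rohan₂'s neighbor]₃.
*Stefan₁* c-commands the pronoun but from outside its binding domain, and is not c-commanded by it → coindexation permitted.
*Rohan₂* and the pronoun do not c-command one another → neither Principle B nor Principle C is at stake; coindexation permitted.
*[Rohan₂'s neighbor]₃* c-commands the pronoun within its binding domain → coindexation would violate Principle B.
*Emil₄* and the pronoun do not c-command one another → neither Principle B nor Principle C is at stake; coindexation permitted.
*Ivan₅* and the pronoun do not c-command one another → neither Principle B nor Principle C is at stake; coindexation permitted.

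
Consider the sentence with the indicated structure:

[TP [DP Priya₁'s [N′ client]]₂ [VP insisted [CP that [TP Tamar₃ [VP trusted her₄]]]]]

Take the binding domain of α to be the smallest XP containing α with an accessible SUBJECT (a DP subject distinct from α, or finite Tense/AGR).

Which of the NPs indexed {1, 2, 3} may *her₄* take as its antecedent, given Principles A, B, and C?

*her* is a pronoun, so Principle B applies: it must be free in its binding domain.
Binding domain of *her₄*: the embedded TP, whose subject is Tamar₃.
*Priya₁* and the pronoun do not c-command one another → neither Principle B nor Principle C is at stake; coindexation permitted.
*[Priya₁'s client]₂* c-commands the pronoun but from outside its binding domain, and is not c-commanded by it → coindexation permitted.
*Tamar₃* c-commands the pronoun within its binding domain → coindexation would violate Principle B.

{1, 2}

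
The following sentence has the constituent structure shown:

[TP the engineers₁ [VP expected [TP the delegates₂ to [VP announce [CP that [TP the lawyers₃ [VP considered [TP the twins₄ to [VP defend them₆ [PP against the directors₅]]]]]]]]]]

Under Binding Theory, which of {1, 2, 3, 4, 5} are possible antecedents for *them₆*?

*them* is a pronoun, so Principle B applies: it must be free in its binding domain.
Binding domain of *them₆*: the embedded TP, whose subject is the twins₄.
*the engineers₁* c-commands the pronoun but from outside its binding domain, and is not c-commanded by it → coindexation permitted.
*the delegates₂* c-commands the pronoun but from outside its binding domain, and is not c-commanded by it → coindexation permitted.
*the lawyers₃* c-commands the pronoun but from outside its binding domain, and is not c-commanded by it → coindexation permitted.
*the twins₄* c-commands the pronoun within its binding domain → coindexation would violate Principle B.
*the directors₅*: the pronoun c-commands this R-expression → coindexation would violate Principle C on *the directors₅*.

{1, 2, 3}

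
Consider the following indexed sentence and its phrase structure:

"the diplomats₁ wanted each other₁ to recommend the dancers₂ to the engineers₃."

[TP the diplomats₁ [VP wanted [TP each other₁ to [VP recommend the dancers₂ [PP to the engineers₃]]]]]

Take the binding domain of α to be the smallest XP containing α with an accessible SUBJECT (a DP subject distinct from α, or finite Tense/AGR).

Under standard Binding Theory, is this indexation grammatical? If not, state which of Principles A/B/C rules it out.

grammatical

The two coindexed NPs are *the diplomats₁* and *each other₁*.
*each other₁* is an anaphor; its binding domain is the matrix TP, whose subject is the diplomats₁. *the diplomats₁* c-commands it within that domain and shares its index, so Principle A is satisfied.
*the diplomats₁* is an R-expression; *each other₁* does not c-command it, and no other NP shares its index, so Principle C is satisfied.
All principles are respected.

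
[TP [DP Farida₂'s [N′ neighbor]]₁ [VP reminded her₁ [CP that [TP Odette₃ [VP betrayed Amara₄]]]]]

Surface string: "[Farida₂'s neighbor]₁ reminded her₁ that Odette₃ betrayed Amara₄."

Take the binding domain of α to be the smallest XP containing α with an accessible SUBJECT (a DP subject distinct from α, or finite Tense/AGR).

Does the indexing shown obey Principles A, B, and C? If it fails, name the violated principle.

Principle B

The two coindexed NPs are *[Farida₂'s neighbor]₁* and *her₁*.
*her₁* is a pronoun. Its binding domain is the matrix TP, whose subject is [Farida₂'s neighbor]₁.
*[Farida₂'s neighbor]₁* c-commands it within that domain and carries the same index.
The pronoun is locally bound → Principle B violation.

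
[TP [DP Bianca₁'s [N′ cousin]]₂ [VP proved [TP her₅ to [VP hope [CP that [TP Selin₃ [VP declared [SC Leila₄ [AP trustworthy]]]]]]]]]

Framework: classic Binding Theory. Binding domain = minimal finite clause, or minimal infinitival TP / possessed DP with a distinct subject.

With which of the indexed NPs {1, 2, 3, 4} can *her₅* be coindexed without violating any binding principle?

*her* is a pronoun, so Principle B applies: it must be free in its binding domain.
Binding domain of *her₅*: the matrix TP, whose subject is [Bianca₁'s cousin]₂.
*Bianca₁* and the pronoun do not c-command one another → neither Principle B nor Principle C is at stake; coindexation permitted.
*[Bianca₁'s cousin]₂* c-commands the pronoun within its binding domain → coindexation would violate Principle B.
*Selin₃*: the pronoun c-commands this R-expression → coindexation would violate Principle C on *Selin₃*.
*Leila₄*: the pronoun c-commands this R-expression → coindexation would violate Principle C on *Leila₄*.

{1}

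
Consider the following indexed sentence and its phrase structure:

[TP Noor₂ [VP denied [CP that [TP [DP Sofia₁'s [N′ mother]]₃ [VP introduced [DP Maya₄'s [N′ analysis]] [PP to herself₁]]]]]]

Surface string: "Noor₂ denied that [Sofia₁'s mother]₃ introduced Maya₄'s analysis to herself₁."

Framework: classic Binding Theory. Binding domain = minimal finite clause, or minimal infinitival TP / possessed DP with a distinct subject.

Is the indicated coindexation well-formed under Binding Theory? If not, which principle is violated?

Principle A

The two coindexed NPs are *Sofia₁* and *herself₁*.
*herself₁* is an anaphor. Principle A requires it to be bound within its binding domain — the embedded TP, whose subject is [Sofia₁'s mother]₃.
Within that domain it is c-commanded by *[Sofia₁'s mother]₃*, which does not share its index.
*Sofia₁* does not c-command the anaphor at all.
The anaphor is unbound in its domain → Principle A violation.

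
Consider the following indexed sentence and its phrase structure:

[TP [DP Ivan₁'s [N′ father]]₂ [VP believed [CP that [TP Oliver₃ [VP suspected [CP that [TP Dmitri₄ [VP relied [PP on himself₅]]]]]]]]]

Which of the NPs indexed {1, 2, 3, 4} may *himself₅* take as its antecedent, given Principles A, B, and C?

*himself* is an anaphor, so Principle A applies: it must be bound in its binding domain.
Binding domain of *himself₅*: the embedded TP, whose subject is Dmitri₄.
*Ivan₁* does not c-command the anaphor → cannot bind it.
*[Ivan₁'s father]₂* c-commands the anaphor but is outside its binding domain → cannot satisfy Principle A.
*Oliver₃* c-commands the anaphor but is outside its binding domain → cannot satisfy Principle A.
*Dmitri₄* c-commands the anaphor within its binding domain → licit binder.

{4}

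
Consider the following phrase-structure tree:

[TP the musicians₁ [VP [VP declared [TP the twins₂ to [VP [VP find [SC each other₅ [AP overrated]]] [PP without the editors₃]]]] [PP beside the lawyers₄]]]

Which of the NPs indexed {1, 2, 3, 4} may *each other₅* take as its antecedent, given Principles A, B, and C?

{2}

*each other* is an anaphor, so Principle A applies: it must be bound in its binding domain.
Binding domain of *each other₅*: the embedded TP, whose subject is the twins₂.
*the musicians₁* c-commands the anaphor but is outside its binding domain → cannot satisfy Principle A.
*the twins₂* c-commands the anaphor within its binding domain → licit binder.
*the editors₃* does not c-command the anaphor → cannot bind it.
*the lawyers₄* does not c-command the anaphor → cannot bind it.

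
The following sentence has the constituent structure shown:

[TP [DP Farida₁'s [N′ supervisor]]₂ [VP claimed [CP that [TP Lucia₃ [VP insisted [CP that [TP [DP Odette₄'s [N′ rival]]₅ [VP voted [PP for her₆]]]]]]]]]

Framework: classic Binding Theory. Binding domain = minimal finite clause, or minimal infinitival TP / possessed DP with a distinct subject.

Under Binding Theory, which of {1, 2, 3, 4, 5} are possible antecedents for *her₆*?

{1, 2, 3, 4}

*her* is a pronoun, so Principle B applies: it must be free in its binding domain.
Binding domain of *her₆*: the embedded TP, whose subject is [Odette₄'s rival]₅.
*Farida₁* and the pronoun do not c-command one another → neither Principle B nor Principle C is at stake; coindexation permitted.
*[Farida₁'s supervisor]₂* c-commands the pronoun but from outside its binding domain, and is not c-commanded by it → coindexation permitted.
*Lucia₃* c-commands the pronoun but from outside its binding domain, and is not c-commanded by it → coindexation permitted.
*Odette₄* and the pronoun do not c-command one another → neither Principle B nor Principle C is at stake; coindexation permitted.
*[Odette₄'s rival]₅* c-commands the pronoun within its binding domain → coindexation would violate Principle B.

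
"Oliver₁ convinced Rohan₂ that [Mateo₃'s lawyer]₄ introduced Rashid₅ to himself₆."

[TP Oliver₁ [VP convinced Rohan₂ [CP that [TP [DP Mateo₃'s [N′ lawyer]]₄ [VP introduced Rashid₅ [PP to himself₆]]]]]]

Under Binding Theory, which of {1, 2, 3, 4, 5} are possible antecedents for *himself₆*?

{4, 5}

*himself* is an anaphor, so Principle A applies: it must be bound in its binding domain.
Binding domain of *himself₆*: the embedded TP, whose subject is [Mateo₃'s lawyer]₄.
*Oliver₁* c-commands the anaphor but is outside its binding domain → cannot satisfy Principle A.
*Rohan₂* c-commands the anaphor but is outside its binding domain → cannot satisfy Principle A.
*Mateo₃* does not c-command the anaphor → cannot bind it.
*[Mateo₃'s lawyer]₄* c-commands the anaphor within its binding domain → licit binder.
*Rashid₅* c-commands the anaphor within its binding domain → licit binder.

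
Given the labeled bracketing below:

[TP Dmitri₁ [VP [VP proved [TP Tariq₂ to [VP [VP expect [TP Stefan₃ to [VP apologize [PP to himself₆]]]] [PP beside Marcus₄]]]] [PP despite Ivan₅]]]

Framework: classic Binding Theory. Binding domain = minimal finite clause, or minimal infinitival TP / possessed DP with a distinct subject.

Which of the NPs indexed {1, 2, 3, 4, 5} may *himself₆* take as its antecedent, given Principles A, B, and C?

{3}

*himself* is an anaphor, so Principle A applies: it must be bound in its binding domain.
Binding domain of *himself₆*: the embedded TP, whose subject is Stefan₃.
*Dmitri₁* c-commands the anaphor but is outside its binding domain → cannot satisfy Principle A.
*Tariq₂* c-commands the anaphor but is outside its binding domain → cannot satisfy Principle A.
*Stefan₃* c-commands the anaphor within its binding domain → licit binder.
*Marcus₄* does not c-command the anaphor → cannot bind it.
*Ivan₅* does not c-command the anaphor → cannot bind it.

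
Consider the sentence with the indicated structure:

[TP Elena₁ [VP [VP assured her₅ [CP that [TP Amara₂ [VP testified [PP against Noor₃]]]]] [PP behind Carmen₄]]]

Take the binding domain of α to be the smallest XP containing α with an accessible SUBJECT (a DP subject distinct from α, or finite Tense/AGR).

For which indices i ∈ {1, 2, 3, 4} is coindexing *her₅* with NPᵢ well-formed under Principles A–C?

{4}

*her* is a pronoun, so Principle B applies: it must be free in its binding domain.
Binding domain of *her₅*: the matrix TP, whose subject is Elena₁.
*Elena₁* c-commands the pronoun within its binding domain → coindexation would violate Principle B.
*Amara₂*: the pronoun c-commands this R-expression → coindexation would violate Principle C on *Amara₂*.
*Noor₃*: the pronoun c-commands this R-expression → coindexation would violate Principle C on *Noor₃*.
*Carmen₄* and the pronoun do not c-command one another → neither Principle B nor Principle C is at stake; coindexation permitted.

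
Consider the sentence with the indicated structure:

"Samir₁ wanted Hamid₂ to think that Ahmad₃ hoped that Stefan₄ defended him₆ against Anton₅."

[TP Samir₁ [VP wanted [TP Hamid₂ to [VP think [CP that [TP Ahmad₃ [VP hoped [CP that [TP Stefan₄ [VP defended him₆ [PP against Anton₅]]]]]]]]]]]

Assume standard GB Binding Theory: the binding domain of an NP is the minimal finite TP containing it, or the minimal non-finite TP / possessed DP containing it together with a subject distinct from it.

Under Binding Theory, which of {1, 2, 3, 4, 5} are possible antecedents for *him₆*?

{1, 2, 3}

*him* is a pronoun, so Principle B applies: it must be free in its binding domain.
Binding domain of *him₆*: the embedded TP, whose subject is Stefan₄.
*Samir₁* c-commands the pronoun but from outside its binding domain, and is not c-commanded by it → coindexation permitted.
*Hamid₂* c-commands the pronoun but from outside its binding domain, and is not c-commanded by it → coindexation permitted.
*Ahmad₃* c-commands the pronoun but from outside its binding domain, and is not c-commanded by it → coindexation permitted.
*Stefan₄* c-commands the pronoun within its binding domain → coindexation would violate Principle B.
*Anton₅*: the pronoun c-commands this R-expression → coindexation would violate Principle C on *Anton₅*.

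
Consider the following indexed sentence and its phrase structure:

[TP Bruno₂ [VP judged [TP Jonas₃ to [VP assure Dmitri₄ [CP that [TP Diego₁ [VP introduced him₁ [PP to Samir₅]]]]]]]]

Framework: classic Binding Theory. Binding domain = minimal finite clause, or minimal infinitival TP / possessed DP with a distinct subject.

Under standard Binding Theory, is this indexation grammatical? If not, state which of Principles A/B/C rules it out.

Principle B

The two coindexed NPs are *Diego₁* and *him₁*.
*him₁* is a pronoun. Its binding domain is the embedded TP, whose subject is Diego₁.
*Diego₁* c-commands it within that domain and carries the same index.
The pronoun is locally bound → Principle B violation.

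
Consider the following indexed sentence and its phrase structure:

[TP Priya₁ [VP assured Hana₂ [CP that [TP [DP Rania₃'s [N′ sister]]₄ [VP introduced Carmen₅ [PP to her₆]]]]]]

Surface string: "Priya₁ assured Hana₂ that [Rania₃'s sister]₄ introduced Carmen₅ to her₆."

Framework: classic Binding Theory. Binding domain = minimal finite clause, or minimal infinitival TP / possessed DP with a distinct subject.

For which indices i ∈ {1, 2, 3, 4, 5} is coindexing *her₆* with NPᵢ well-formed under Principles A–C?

*her* is a pronoun, so Principle B applies: it must be free in its binding domain.
Binding domain of *her₆*: the embedded TP, whose subject is [Rania₃'s sister]₄.
*Priya₁* c-commands the pronoun but from outside its binding domain, and is not c-commanded by it → coindexation permitted.
*Hana₂* c-commands the pronoun but from outside its binding domain, and is not c-commanded by it → coindexation permitted.
*Rania₃* and the pronoun do not c-command one another → neither Principle B nor Principle C is at stake; coindexation permitted.
*[Rania₃'s sister]₄* c-commands the pronoun within its binding domain → coindexation would violate Principle B.
*Carmen₅* c-commands the pronoun within its binding domain → coindexation would violate Principle B.

{1, 2, 3}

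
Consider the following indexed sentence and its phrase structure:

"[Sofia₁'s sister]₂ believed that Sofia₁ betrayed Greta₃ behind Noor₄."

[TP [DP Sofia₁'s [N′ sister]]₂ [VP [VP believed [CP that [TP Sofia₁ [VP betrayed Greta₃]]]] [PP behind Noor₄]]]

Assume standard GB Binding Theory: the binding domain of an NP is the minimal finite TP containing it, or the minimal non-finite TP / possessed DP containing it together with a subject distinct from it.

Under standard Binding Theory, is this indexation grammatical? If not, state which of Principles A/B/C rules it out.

grammatical

The two coindexed NPs are *Sofia₁* and *Sofia₁*.
*Sofia₁* is an R-expression; no coindexed NP c-commands it, so Principle C holds.
*Sofia₁* is an R-expression; *Sofia₁* does not c-command it, and no other NP shares its index, so Principle C is satisfied.
All principles are respected.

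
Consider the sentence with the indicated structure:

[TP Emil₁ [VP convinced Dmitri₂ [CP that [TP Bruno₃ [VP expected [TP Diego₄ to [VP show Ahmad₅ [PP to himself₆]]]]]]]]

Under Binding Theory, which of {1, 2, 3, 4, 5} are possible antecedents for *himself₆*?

{4, 5}

*himself* is an anaphor, so Principle A applies: it must be bound in its binding domain.
Binding domain of *himself₆*: the embedded TP, whose subject is Diego₄.
*Emil₁* c-commands the anaphor but is outside its binding domain → cannot satisfy Principle A.
*Dmitri₂* c-commands the anaphor but is outside its binding domain → cannot satisfy Principle A.
*Bruno₃* c-commands the anaphor but is outside its binding domain → cannot satisfy Principle A.
*Diego₄* c-commands the anaphor within its binding domain → licit binder.
*Ahmad₅* c-commands the anaphor within its binding domain → licit binder.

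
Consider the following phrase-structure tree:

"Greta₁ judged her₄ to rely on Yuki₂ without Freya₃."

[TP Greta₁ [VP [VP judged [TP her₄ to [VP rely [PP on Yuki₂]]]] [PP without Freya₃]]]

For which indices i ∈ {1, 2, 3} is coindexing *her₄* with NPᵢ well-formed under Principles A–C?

*her* is a pronoun, so Principle B applies: it must be free in its binding domain.
Binding domain of *her₄*: the matrix TP, whose subject is Greta₁.
*Greta₁* c-commands the pronoun within its binding domain → coindexation would violate Principle B.
*Yuki₂*: the pronoun c-commands this R-expression → coindexation would violate Principle C on *Yuki₂*.
*Freya₃* and the pronoun do not c-command one another → neither Principle B nor Principle C is at stake; coindexation permitted.

{3}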